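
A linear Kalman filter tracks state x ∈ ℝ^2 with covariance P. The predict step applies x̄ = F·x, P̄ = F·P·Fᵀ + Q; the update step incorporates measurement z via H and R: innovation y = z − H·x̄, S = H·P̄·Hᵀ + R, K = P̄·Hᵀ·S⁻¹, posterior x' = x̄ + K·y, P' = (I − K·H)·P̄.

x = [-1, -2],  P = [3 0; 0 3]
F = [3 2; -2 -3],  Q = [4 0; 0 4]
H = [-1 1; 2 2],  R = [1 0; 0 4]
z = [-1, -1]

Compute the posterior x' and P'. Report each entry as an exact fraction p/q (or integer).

x' = [397/1590, -1033/1590]
P' = [383/795 -4/265; -4/265 383/795]

x̄ = F·x = [-7, 8]
P̄ = F·P·Fᵀ + Q = [43 -36; -36 43]
y = z − H·x̄ = [-16, -3]
S = H·P̄·Hᵀ + R = [159 0; 0 60]
K = P̄·Hᵀ·S⁻¹ = [-79/159 7/30; 79/159 7/30]
x' = x̄ + K·y = [397/1590, -1033/1590]
P' = (I − K·H)·P̄ = [383/795 -4/265; -4/265 383/795]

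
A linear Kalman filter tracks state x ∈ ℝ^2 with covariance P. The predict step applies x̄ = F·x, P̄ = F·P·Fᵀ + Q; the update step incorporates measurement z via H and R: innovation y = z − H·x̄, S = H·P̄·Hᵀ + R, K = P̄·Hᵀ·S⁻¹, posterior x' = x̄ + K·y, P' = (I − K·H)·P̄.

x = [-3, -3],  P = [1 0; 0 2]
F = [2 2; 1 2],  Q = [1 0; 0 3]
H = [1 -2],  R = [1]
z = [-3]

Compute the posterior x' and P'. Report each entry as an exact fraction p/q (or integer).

x' = [-201/22, -36/11]
P' = [237/22 61/11; 61/11 34/11]

x̄ = F·x = [-12, -9]
P̄ = F·P·Fᵀ + Q = [13 10; 10 12]
y = z − H·x̄ = [-9]
S = H·P̄·Hᵀ + R = [22]
K = P̄·Hᵀ·S⁻¹ = [-7/22; -7/11]
x' = x̄ + K·y = [-201/22, -36/11]
P' = (I − K·H)·P̄ = [237/22 61/11; 61/11 34/11]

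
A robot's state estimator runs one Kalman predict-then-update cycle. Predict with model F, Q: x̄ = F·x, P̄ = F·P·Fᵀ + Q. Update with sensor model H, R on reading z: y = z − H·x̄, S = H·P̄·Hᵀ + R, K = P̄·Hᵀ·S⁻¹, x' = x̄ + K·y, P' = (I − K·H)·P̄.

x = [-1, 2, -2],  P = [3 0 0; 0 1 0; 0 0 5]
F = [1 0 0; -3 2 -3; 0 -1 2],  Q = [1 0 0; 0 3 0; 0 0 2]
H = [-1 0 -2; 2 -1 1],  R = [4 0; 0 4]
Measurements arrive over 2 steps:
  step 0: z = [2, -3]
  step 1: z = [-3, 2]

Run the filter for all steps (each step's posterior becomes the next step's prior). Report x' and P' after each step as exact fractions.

step 0: x̄ = F·x = [-1, 13, -6]
step 0: P̄ = F·P·Fᵀ + Q = [4 -9 0; -9 79 -32; 0 -32 23]
step 0: y = z − H·x̄ = [-11, 18]
step 0: S = H·P̄·Hᵀ + R = [100 -127; -127 222]
step 0: K = P̄·Hᵀ·S⁻¹ = [1271/6071 1192/6071; -177/6071 -3629/6071; -3227/6071 -342/6071]
step 0: x' = x̄ + K·y = [108/467, 1196/467, -545/467]
step 0: P' = (I − K·H)·P̄ = [9104/6071 6346/6071 -7094/6071; 6346/6071 24389/6071 -2819/6071; -7094/6071 -2819/6071 10001/6071]
step 1: x̄ = F·x = [108/467, 3703/467, -2286/467]
step 1: P̄ = F·P·Fᵀ + Q = [15175/6071 6662/6071 -20534/6071; 6662/6071 117698/6071 -66915/6071; -20534/6071 -66915/6071 87811/6071]
step 1: y = z − H·x̄ = [-5865/467, 6707/467]
step 1: S = H·P̄·Hᵀ + R = [308567/6071 -230470/6071; -230470/6071 315539/6071]
step 1: K = P̄·Hᵀ·S⁻¹ = [1465517/7288503 1143268/7288503; 106982/7288503 -3878393/7288503; -1248644/2429501 -36898/2429501]
step 1: x' = x̄ + K·y = [-300215/7288503, 748384/7288503, 3259064/2429501]
step 1: P' = (I − K·H)·P̄ = [11373832/7288503 9556642/7288503 -2872650/2429501; 9556642/7288503 29634571/7288503 -1664095/2429501; -2872650/2429501 -1664095/2429501 3933613/2429501]

step 0: x' = [108/467, 1196/467, -545/467], P' = [9104/6071 6346/6071 -7094/6071; 6346/6071 24389/6071 -2819/6071; -7094/6071 -2819/6071 10001/6071]
step 1: x' = [-300215/7288503, 748384/7288503, 3259064/2429501], P' = [11373832/7288503 9556642/7288503 -2872650/2429501; 9556642/7288503 29634571/7288503 -1664095/2429501; -2872650/2429501 -1664095/2429501 3933613/2429501]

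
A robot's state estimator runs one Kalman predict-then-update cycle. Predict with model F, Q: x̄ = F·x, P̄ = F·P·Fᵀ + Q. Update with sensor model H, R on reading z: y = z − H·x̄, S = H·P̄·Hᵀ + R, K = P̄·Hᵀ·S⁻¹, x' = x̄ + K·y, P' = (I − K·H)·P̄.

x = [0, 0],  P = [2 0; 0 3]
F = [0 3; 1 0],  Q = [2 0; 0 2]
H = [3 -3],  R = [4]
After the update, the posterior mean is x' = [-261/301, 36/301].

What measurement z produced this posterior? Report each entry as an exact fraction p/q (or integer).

z = [-3]

x̄ = F·x = [0, 0]
P̄ = F·P·Fᵀ + Q = [29 0; 0 4]
S = H·P̄·Hᵀ + R = [301]
K = P̄·Hᵀ·S⁻¹ = [87/301; -12/301]
x' − x̄ = [-261/301, 36/301] = K·y
y = (KᵀK)⁻¹·Kᵀ·(x' − x̄) = [-3]
z = y + H·x̄ = [-3] + [0] = [-3]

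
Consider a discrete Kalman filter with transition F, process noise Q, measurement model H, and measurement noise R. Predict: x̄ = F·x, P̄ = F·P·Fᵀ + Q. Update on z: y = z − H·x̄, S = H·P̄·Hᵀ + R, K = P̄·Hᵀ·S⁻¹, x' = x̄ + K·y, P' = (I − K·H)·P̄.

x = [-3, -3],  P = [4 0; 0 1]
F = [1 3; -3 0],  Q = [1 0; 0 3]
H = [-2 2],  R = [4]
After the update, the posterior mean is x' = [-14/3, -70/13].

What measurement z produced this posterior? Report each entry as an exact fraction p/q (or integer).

z = [-2]

x̄ = F·x = [-12, 9]
P̄ = F·P·Fᵀ + Q = [14 -12; -12 39]
S = H·P̄·Hᵀ + R = [312]
K = P̄·Hᵀ·S⁻¹ = [-1/6; 17/52]
x' − x̄ = [22/3, -187/13] = K·y
y = (KᵀK)⁻¹·Kᵀ·(x' − x̄) = [-44]
z = y + H·x̄ = [-44] + [42] = [-2]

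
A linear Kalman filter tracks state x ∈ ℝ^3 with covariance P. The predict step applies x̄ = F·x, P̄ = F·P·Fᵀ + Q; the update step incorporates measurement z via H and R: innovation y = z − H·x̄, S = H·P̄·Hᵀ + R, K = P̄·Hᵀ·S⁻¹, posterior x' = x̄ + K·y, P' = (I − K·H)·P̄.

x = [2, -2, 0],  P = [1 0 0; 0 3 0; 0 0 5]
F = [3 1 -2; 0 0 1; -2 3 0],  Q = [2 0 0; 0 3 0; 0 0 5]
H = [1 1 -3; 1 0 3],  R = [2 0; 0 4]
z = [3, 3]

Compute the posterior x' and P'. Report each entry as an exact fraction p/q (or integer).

x' = [3567/1180, 173/1770, -21/1180]
P' = [4031/1180 -433/118 -513/1180; -433/118 5917/885 127/118; -513/1180 127/118 399/1180]

x̄ = F·x = [4, 0, -10]
P̄ = F·P·Fᵀ + Q = [34 -10 3; -10 8 0; 3 0 36]
y = z − H·x̄ = [-31, 29]
S = H·P̄·Hᵀ + R = [330 -300; -300 380]
K = P̄·Hᵀ·S⁻¹ = [31/59 623/1180; -94/885 -13/118; -11/59 171/1180]
x' = x̄ + K·y = [3567/1180, 173/1770, -21/1180]
P' = (I − K·H)·P̄ = [4031/1180 -433/118 -513/1180; -433/118 5917/885 127/118; -513/1180 127/118 399/1180]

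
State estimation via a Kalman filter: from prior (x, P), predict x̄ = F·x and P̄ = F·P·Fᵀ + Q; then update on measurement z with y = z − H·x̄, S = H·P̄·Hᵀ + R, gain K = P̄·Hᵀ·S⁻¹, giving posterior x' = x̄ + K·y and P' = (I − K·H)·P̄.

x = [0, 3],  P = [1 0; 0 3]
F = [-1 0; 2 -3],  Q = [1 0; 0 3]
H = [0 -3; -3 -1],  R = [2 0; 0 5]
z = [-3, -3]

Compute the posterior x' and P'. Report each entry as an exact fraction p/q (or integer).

x' = [221/567, 548/567]
P' = [757/1701 -101/1701; -101/1701 373/1701]

x̄ = F·x = [0, -9]
P̄ = F·P·Fᵀ + Q = [2 -2; -2 34]
y = z − H·x̄ = [-30, -12]
S = H·P̄·Hᵀ + R = [308 84; 84 45]
K = P̄·Hᵀ·S⁻¹ = [101/1134 -62/243; -373/1134 -2/243]
x' = x̄ + K·y = [221/567, 548/567]
P' = (I − K·H)·P̄ = [757/1701 -101/1701; -101/1701 373/1701]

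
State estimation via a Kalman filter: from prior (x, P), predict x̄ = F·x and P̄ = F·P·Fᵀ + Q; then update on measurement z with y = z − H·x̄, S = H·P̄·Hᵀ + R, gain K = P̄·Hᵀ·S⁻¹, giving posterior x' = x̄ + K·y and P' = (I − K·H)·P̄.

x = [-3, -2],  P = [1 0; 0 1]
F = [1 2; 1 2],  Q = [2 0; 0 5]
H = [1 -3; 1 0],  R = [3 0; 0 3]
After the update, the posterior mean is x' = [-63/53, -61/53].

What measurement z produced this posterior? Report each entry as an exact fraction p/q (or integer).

x̄ = F·x = [-7, -7]
P̄ = F·P·Fᵀ + Q = [7 5; 5 10]
S = H·P̄·Hᵀ + R = [70 -8; -8 10]
K = P̄·Hᵀ·S⁻¹ = [-2/53 71/106; -35/106 25/106]
x' − x̄ = [308/53, 310/53] = K·y
y = (KᵀK)⁻¹·Kᵀ·(x' − x̄) = [-12, 8]
z = y + H·x̄ = [-12, 8] + [14, -7] = [2, 1]

z = [2, 1]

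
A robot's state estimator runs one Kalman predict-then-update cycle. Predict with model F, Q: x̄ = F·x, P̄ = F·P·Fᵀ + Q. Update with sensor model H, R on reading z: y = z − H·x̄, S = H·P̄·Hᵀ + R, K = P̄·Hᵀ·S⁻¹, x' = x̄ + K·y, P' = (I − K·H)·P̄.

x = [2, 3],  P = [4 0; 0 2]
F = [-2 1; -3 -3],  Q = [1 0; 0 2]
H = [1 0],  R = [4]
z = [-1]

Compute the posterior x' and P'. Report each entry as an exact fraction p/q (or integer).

x' = [-1, -15]
P' = [76/23 72/23; 72/23 964/23]

x̄ = F·x = [-1, -15]
P̄ = F·P·Fᵀ + Q = [19 18; 18 56]
y = z − H·x̄ = [0]
S = H·P̄·Hᵀ + R = [23]
K = P̄·Hᵀ·S⁻¹ = [19/23; 18/23]
x' = x̄ + K·y = [-1, -15]
P' = (I − K·H)·P̄ = [76/23 72/23; 72/23 964/23]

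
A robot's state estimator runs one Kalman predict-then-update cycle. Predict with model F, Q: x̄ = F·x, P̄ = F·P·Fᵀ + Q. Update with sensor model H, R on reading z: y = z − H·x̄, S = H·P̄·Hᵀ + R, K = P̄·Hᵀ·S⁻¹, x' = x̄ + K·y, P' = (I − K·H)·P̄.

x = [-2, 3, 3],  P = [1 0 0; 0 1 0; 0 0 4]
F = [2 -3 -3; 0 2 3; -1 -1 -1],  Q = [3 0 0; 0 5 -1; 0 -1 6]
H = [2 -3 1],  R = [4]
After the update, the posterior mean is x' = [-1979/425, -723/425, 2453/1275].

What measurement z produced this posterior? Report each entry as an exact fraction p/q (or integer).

x̄ = F·x = [-22, 15, -4]
P̄ = F·P·Fᵀ + Q = [52 -42 13; -42 45 -15; 13 -15 12]
S = H·P̄·Hᵀ + R = [1275]
K = P̄·Hᵀ·S⁻¹ = [81/425; -78/425; 83/1275]
x' − x̄ = [7371/425, -7098/425, 7553/1275] = K·y
y = (KᵀK)⁻¹·Kᵀ·(x' − x̄) = [91]
z = y + H·x̄ = [91] + [-93] = [-2]

z = [-2]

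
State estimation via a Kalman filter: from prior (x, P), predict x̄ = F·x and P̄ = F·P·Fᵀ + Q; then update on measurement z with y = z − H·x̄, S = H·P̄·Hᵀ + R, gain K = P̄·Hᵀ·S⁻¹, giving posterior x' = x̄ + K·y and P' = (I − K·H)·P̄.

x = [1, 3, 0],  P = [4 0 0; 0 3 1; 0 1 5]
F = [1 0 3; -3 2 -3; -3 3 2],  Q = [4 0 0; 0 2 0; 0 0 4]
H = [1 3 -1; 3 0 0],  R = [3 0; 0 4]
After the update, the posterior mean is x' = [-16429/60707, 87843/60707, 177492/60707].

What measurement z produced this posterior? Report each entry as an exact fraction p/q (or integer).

x̄ = F·x = [1, 3, 6]
P̄ = F·P·Fᵀ + Q = [53 -51 27; -51 83 19; 27 19 99]
S = H·P̄·Hᵀ + R = [428 -381; -381 481]
K = P̄·Hᵀ·S⁻¹ = [-508/60707 19665/60707; 27806/60707 2715/60707; 23646/60707 28953/60707]
x' − x̄ = [-77136/60707, -94278/60707, -186750/60707] = K·y
y = (KᵀK)⁻¹·Kᵀ·(x' − x̄) = [-3, -4]
z = y + H·x̄ = [-3, -4] + [4, 3] = [1, -1]

z = [1, -1]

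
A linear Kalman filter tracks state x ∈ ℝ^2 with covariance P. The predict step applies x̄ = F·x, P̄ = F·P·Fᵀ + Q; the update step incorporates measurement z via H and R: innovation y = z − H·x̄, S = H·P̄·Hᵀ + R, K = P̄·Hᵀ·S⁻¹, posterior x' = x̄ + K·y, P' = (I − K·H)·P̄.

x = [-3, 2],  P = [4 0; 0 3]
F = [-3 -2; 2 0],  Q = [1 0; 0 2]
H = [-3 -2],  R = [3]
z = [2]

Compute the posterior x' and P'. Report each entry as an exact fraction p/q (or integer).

x' = [215/76, -99/19]
P' = [457/76 -159/19; -159/19 234/19]

x̄ = F·x = [5, -6]
P̄ = F·P·Fᵀ + Q = [49 -24; -24 18]
y = z − H·x̄ = [5]
S = H·P̄·Hᵀ + R = [228]
K = P̄·Hᵀ·S⁻¹ = [-33/76; 3/19]
x' = x̄ + K·y = [215/76, -99/19]
P' = (I − K·H)·P̄ = [457/76 -159/19; -159/19 234/19]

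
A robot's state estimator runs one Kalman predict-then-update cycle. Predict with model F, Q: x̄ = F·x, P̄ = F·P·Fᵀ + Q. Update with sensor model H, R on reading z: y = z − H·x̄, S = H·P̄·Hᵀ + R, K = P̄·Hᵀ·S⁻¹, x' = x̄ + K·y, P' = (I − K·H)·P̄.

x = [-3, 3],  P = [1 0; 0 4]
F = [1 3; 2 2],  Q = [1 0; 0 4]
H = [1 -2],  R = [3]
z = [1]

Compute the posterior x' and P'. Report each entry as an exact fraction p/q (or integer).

x̄ = F·x = [6, 0]
P̄ = F·P·Fᵀ + Q = [38 26; 26 24]
y = z − H·x̄ = [-5]
S = H·P̄·Hᵀ + R = [33]
K = P̄·Hᵀ·S⁻¹ = [-14/33; -2/3]
x' = x̄ + K·y = [268/33, 10/3]
P' = (I − K·H)·P̄ = [1058/33 50/3; 50/3 28/3]

x' = [268/33, 10/3]
P' = [1058/33 50/3; 50/3 28/3]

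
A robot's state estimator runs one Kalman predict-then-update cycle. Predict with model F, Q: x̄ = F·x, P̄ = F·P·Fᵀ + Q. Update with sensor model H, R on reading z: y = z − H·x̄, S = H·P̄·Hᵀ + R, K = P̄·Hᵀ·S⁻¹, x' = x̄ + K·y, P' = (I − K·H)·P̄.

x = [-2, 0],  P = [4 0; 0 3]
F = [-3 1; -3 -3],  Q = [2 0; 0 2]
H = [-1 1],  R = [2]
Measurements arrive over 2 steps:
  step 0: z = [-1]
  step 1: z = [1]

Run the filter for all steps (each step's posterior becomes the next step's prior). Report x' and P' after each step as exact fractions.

step 0: x̄ = F·x = [6, 6]
step 0: P̄ = F·P·Fᵀ + Q = [41 27; 27 65]
step 0: y = z − H·x̄ = [-1]
step 0: S = H·P̄·Hᵀ + R = [54]
step 0: K = P̄·Hᵀ·S⁻¹ = [-7/27; 19/27]
step 0: x' = x̄ + K·y = [169/27, 143/27]
step 0: P' = (I − K·H)·P̄ = [1009/27 995/27; 995/27 1033/27]
step 1: x̄ = F·x = [-364/27, -104/3]
step 1: P̄ = F·P·Fᵀ + Q = [4198/27 1328/3; 1328/3 1346]
step 1: y = z − H·x̄ = [599/27]
step 1: S = H·P̄·Hᵀ + R = [16690/27]
step 1: K = P̄·Hᵀ·S⁻¹ = [3877/8345; 2439/1669]
step 1: x' = x̄ + K·y = [-26491/8345, -3749/1669]
step 1: P' = (I − K·H)·P̄ = [184076/8345 38366/1669; 38366/1669 43244/1669]

step 0: x' = [169/27, 143/27], P' = [1009/27 995/27; 995/27 1033/27]
step 1: x' = [-26491/8345, -3749/1669], P' = [184076/8345 38366/1669; 38366/1669 43244/1669]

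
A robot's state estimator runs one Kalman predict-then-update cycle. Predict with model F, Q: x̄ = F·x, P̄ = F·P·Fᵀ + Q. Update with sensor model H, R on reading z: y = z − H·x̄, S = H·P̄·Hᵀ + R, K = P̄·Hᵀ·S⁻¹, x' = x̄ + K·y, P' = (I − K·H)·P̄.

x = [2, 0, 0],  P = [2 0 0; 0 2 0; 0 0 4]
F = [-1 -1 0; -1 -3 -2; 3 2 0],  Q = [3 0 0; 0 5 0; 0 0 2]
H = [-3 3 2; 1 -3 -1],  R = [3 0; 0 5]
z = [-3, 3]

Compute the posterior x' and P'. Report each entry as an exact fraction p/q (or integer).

x' = [1328/3881, -39954/27167, 37482/27167]
P' = [5655/3881 1966/3881 4182/3881; 1966/3881 50583/27167 -64062/27167; 4182/3881 -64062/27167 158820/27167]

x̄ = F·x = [-2, -2, 6]
P̄ = F·P·Fᵀ + Q = [7 8 -10; 8 41 -18; -10 -18 28]
y = z − H·x̄ = [-15, 5]
S = H·P̄·Hᵀ + R = [307 -238; -238 273]
K = P̄·Hᵀ·S⁻¹ = [-901/3881 -885/3881; -841/3881 -14785/27167; 1792/3881 12528/27167]
x' = x̄ + K·y = [1328/3881, -39954/27167, 37482/27167]
P' = (I − K·H)·P̄ = [5655/3881 1966/3881 4182/3881; 1966/3881 50583/27167 -64062/27167; 4182/3881 -64062/27167 158820/27167]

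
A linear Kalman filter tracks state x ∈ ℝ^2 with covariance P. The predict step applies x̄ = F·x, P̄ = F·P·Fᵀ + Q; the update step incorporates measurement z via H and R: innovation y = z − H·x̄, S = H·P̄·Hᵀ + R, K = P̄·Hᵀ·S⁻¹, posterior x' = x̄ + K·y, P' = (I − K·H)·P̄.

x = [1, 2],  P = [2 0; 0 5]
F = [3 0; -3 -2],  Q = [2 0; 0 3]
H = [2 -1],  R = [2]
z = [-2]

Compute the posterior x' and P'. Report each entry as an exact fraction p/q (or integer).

x' = [-19/13, -14/13]
P' = [536/195 956/195; 956/195 2066/195]

x̄ = F·x = [3, -7]
P̄ = F·P·Fᵀ + Q = [20 -18; -18 41]
y = z − H·x̄ = [-15]
S = H·P̄·Hᵀ + R = [195]
K = P̄·Hᵀ·S⁻¹ = [58/195; -77/195]
x' = x̄ + K·y = [-19/13, -14/13]
P' = (I − K·H)·P̄ = [536/195 956/195; 956/195 2066/195]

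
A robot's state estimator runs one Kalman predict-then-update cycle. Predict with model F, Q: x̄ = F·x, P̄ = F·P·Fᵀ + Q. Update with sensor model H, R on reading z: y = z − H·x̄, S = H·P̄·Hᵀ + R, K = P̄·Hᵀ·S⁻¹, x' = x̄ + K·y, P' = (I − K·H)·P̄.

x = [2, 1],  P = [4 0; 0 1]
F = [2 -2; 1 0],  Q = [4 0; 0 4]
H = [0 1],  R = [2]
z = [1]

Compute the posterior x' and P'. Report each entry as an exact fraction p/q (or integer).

x̄ = F·x = [2, 2]
P̄ = F·P·Fᵀ + Q = [24 8; 8 8]
y = z − H·x̄ = [-1]
S = H·P̄·Hᵀ + R = [10]
K = P̄·Hᵀ·S⁻¹ = [4/5; 4/5]
x' = x̄ + K·y = [6/5, 6/5]
P' = (I − K·H)·P̄ = [88/5 8/5; 8/5 8/5]

x' = [6/5, 6/5]
P' = [88/5 8/5; 8/5 8/5]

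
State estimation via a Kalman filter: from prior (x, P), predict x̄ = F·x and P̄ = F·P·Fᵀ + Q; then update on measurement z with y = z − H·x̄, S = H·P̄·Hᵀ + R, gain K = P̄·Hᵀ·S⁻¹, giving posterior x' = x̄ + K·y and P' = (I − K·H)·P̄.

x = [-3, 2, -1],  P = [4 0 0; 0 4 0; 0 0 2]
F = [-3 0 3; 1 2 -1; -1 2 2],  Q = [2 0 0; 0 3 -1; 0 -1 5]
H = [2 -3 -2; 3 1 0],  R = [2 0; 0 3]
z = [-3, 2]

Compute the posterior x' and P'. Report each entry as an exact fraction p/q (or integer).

x̄ = F·x = [6, 2, 5]
P̄ = F·P·Fᵀ + Q = [56 -18 24; -18 25 7; 24 7 33]
y = z − H·x̄ = [1, -18]
S = H·P̄·Hᵀ + R = [691 229; 229 424]
K = P̄·Hᵀ·S⁻¹ = [15682/240543 76628/240543; -1717/8909 318/8909; -34627/240543 63520/240543]
x' = x̄ + K·y = [79636/240543, 10377/8909, 24728/240543]
P' = (I − K·H)·P̄ = [125732/240543 -5456/8909 331018/240543; -5456/8909 17322/8909 -29722/8909; 331018/240543 -29722/8909 1569386/240543]

x' = [79636/240543, 10377/8909, 24728/240543]
P' = [125732/240543 -5456/8909 331018/240543; -5456/8909 17322/8909 -29722/8909; 331018/240543 -29722/8909 1569386/240543]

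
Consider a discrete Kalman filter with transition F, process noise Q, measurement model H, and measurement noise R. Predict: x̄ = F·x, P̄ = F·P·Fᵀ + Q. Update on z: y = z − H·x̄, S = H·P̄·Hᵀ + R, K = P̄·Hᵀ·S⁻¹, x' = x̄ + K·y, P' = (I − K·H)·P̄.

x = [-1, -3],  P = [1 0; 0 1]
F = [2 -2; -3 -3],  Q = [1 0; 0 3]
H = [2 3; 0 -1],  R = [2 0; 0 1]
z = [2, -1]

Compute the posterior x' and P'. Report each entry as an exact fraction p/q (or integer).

x' = [-58/1025, 876/1025]
P' = [2097/1025 -1134/1025; -1134/1025 798/1025]

x̄ = F·x = [4, 12]
P̄ = F·P·Fᵀ + Q = [9 0; 0 21]
y = z − H·x̄ = [-42, 11]
S = H·P̄·Hᵀ + R = [227 -63; -63 22]
K = P̄·Hᵀ·S⁻¹ = [396/1025 1134/1025; 63/1025 -798/1025]
x' = x̄ + K·y = [-58/1025, 876/1025]
P' = (I − K·H)·P̄ = [2097/1025 -1134/1025; -1134/1025 798/1025]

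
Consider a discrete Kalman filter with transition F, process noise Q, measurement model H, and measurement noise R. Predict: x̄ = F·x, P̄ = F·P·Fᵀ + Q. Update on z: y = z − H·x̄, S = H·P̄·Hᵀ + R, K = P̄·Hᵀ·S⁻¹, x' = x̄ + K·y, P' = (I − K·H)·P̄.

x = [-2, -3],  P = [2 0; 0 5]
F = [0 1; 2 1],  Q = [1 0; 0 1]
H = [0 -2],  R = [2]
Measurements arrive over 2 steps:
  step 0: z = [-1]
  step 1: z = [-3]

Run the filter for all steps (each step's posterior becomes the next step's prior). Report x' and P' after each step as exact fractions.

step 0: x̄ = F·x = [-3, -7]
step 0: P̄ = F·P·Fᵀ + Q = [6 5; 5 14]
step 0: y = z − H·x̄ = [-15]
step 0: S = H·P̄·Hᵀ + R = [58]
step 0: K = P̄·Hᵀ·S⁻¹ = [-5/29; -14/29]
step 0: x' = x̄ + K·y = [-12/29, 7/29]
step 0: P' = (I − K·H)·P̄ = [124/29 5/29; 5/29 14/29]
step 1: x̄ = F·x = [7/29, -17/29]
step 1: P̄ = F·P·Fᵀ + Q = [43/29 24/29; 24/29 559/29]
step 1: y = z − H·x̄ = [-121/29]
step 1: S = H·P̄·Hᵀ + R = [2294/29]
step 1: K = P̄·Hᵀ·S⁻¹ = [-24/1147; -559/1147]
step 1: x' = x̄ + K·y = [377/1147, 1660/1147]
step 1: P' = (I − K·H)·P̄ = [1661/1147 24/1147; 24/1147 559/1147]

step 0: x' = [-12/29, 7/29], P' = [124/29 5/29; 5/29 14/29]
step 1: x' = [377/1147, 1660/1147], P' = [1661/1147 24/1147; 24/1147 559/1147]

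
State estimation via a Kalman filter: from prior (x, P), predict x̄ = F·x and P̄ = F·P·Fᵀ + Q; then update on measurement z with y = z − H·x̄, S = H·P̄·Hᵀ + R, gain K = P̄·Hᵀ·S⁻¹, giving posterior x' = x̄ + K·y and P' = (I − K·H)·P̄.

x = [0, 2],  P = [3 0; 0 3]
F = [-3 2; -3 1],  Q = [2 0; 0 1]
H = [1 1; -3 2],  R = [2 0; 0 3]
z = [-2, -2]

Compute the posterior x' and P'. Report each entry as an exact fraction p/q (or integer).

x' = [-456/1291, -2008/1291]
P' = [562/1291 459/1291; 459/1291 1002/1291]

x̄ = F·x = [4, 2]
P̄ = F·P·Fᵀ + Q = [41 33; 33 31]
y = z − H·x̄ = [-8, 6]
S = H·P̄·Hᵀ + R = [140 -94; -94 100]
K = P̄·Hᵀ·S⁻¹ = [1021/2582 -256/1291; 1461/2582 209/1291]
x' = x̄ + K·y = [-456/1291, -2008/1291]
P' = (I − K·H)·P̄ = [562/1291 459/1291; 459/1291 1002/1291]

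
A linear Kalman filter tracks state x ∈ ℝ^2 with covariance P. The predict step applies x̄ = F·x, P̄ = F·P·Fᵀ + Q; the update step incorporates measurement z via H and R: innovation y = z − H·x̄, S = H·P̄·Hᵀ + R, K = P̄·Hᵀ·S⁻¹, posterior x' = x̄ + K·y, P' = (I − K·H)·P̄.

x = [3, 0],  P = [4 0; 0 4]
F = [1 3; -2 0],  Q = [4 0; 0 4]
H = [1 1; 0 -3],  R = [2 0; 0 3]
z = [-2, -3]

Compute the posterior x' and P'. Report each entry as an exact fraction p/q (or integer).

x̄ = F·x = [3, -6]
P̄ = F·P·Fᵀ + Q = [44 -8; -8 20]
y = z − H·x̄ = [1, -21]
S = H·P̄·Hᵀ + R = [50 -36; -36 183]
K = P̄·Hᵀ·S⁻¹ = [1242/1309 416/1309; 6/1309 -428/1309]
x' = x̄ + K·y = [-3567/1309, 1140/1309]
P' = (I − K·H)·P̄ = [2900/1309 -416/1309; -416/1309 428/1309]

x' = [-3567/1309, 1140/1309]
P' = [2900/1309 -416/1309; -416/1309 428/1309]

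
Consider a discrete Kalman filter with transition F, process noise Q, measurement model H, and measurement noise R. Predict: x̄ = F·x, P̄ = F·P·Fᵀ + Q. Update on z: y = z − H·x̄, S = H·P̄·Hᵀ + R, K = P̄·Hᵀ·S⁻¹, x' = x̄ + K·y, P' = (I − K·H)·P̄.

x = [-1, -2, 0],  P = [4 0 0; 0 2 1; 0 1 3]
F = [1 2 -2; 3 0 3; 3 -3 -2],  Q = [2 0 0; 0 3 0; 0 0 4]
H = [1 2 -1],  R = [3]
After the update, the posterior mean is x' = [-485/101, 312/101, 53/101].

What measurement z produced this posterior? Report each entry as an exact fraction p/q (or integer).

z = [1]

x̄ = F·x = [-5, -3, 3]
P̄ = F·P·Fᵀ + Q = [18 0 14; 0 66 9; 14 9 82]
S = H·P̄·Hᵀ + R = [303]
K = P̄·Hᵀ·S⁻¹ = [4/303; 41/101; -50/303]
x' − x̄ = [20/101, 615/101, -250/101] = K·y
y = (KᵀK)⁻¹·Kᵀ·(x' − x̄) = [15]
z = y + H·x̄ = [15] + [-14] = [1]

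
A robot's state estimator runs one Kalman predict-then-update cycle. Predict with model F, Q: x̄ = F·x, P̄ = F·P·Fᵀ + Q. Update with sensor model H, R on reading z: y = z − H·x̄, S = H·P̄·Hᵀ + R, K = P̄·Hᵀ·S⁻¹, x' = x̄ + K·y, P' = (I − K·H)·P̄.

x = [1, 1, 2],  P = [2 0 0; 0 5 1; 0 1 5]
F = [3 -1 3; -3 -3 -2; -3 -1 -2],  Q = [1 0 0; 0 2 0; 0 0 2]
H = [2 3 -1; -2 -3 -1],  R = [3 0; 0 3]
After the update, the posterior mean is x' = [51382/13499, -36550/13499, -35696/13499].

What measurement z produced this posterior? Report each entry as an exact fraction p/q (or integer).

z = [2, 3]

x̄ = F·x = [8, -10, -8]
P̄ = F·P·Fᵀ + Q = [63 -40 -44; -40 97 61; -44 61 49]
S = H·P̄·Hᵀ + R = [507 -596; -596 887]
K = P̄·Hᵀ·S⁻¹ = [66998/94493 49066/94493; -29062/94493 -48504/94493; -45022/94493 -45592/94493]
x' − x̄ = [-56610/13499, 98440/13499, 72296/13499] = K·y
y = (KᵀK)⁻¹·Kᵀ·(x' − x̄) = [8, -19]
z = y + H·x̄ = [8, -19] + [-6, 22] = [2, 3]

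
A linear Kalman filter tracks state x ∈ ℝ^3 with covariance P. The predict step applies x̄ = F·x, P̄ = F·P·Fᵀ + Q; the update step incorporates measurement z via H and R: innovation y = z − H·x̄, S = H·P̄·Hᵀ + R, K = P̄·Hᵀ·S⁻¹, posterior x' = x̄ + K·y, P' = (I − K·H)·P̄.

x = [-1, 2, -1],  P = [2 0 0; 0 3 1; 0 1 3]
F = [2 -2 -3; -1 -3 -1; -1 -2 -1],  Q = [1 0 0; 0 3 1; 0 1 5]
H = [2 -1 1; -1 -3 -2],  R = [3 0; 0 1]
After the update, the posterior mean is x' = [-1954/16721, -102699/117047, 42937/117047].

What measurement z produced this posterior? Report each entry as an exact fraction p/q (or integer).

x̄ = F·x = [-3, -4, -2]
P̄ = F·P·Fᵀ + Q = [60 34 25; 34 41 29; 25 29 26]
S = H·P̄·Hᵀ + R = [216 -373; -373 1186]
K = P̄·Hᵀ·S⁻¹ = [7510/16721 -627/16721; -13779/117047 -25552/117047; -5430/117047 -17893/117047]
x' − x̄ = [48209/16721, 365489/117047, 277031/117047] = K·y
y = (KᵀK)⁻¹·Kᵀ·(x' − x̄) = [5, -17]
z = y + H·x̄ = [5, -17] + [-4, 19] = [1, 2]

z = [1, 2]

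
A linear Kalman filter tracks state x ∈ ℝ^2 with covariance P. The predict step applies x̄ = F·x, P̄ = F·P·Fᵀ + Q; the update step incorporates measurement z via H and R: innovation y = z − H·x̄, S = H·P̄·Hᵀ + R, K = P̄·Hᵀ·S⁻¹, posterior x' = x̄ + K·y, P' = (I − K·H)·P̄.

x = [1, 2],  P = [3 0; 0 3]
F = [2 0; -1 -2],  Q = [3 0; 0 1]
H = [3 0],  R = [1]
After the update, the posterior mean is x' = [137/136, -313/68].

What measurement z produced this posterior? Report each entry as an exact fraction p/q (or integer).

x̄ = F·x = [2, -5]
P̄ = F·P·Fᵀ + Q = [15 -6; -6 16]
S = H·P̄·Hᵀ + R = [136]
K = P̄·Hᵀ·S⁻¹ = [45/136; -9/68]
x' − x̄ = [-135/136, 27/68] = K·y
y = (KᵀK)⁻¹·Kᵀ·(x' − x̄) = [-3]
z = y + H·x̄ = [-3] + [6] = [3]

z = [3]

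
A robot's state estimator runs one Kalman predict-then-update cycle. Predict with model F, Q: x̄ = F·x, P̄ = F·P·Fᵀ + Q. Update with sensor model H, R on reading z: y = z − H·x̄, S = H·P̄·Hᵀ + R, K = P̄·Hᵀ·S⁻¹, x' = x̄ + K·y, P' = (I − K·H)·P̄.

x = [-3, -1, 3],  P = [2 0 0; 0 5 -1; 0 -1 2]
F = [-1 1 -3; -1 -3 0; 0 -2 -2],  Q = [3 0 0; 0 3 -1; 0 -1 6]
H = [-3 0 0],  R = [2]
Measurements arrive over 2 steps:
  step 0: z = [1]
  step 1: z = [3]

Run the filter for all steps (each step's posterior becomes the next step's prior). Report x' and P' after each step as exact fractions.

step 0: x' = [-29/77, 12/7, -338/77], P' = [17/77 -1/7 -1/77; -1/7 251/7 152/7; -1/77 152/7 1993/77]
step 1: x' = [-24005/24631, -364598/24631, -347464/24631], P' = [5465/24631 6757/49262 6550/24631; 6757/49262 26691439/98524 5889416/24631; 6550/24631 5889416/24631 5494862/24631]

step 0: x̄ = F·x = [-7, 6, -4]
step 0: P̄ = F·P·Fᵀ + Q = [34 -22 -2; -22 50 23; -2 23 26]
step 0: y = z − H·x̄ = [-20]
step 0: S = H·P̄·Hᵀ + R = [308]
step 0: K = P̄·Hᵀ·S⁻¹ = [-51/154; 3/14; 3/154]
step 0: x' = x̄ + K·y = [-29/77, 12/7, -338/77]
step 0: P' = (I − K·H)·P̄ = [17/77 -1/7 -1/77; -1/7 251/7 152/7; -1/77 152/7 1993/77]
step 1: x̄ = F·x = [1175/77, -367/77, 412/77]
step 1: P̄ = F·P·Fᵀ + Q = [10930/77 6757/77 13100/77; 6757/77 25031/77 26497/77; 13100/77 26497/77 32854/77]
step 1: y = z − H·x̄ = [3756/77]
step 1: S = H·P̄·Hᵀ + R = [98524/77]
step 1: K = P̄·Hᵀ·S⁻¹ = [-16395/49262; -20271/98524; -9825/24631]
step 1: x' = x̄ + K·y = [-24005/24631, -364598/24631, -347464/24631]
step 1: P' = (I − K·H)·P̄ = [5465/24631 6757/49262 6550/24631; 6757/49262 26691439/98524 5889416/24631; 6550/24631 5889416/24631 5494862/24631]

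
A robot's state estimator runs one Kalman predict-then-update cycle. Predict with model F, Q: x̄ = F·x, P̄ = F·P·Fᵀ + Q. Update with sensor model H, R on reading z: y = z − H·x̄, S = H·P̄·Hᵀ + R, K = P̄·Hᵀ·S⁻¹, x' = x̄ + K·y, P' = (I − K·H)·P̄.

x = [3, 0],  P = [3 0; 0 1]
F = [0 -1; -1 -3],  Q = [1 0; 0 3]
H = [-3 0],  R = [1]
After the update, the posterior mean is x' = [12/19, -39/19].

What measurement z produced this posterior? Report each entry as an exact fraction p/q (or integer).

x̄ = F·x = [0, -3]
P̄ = F·P·Fᵀ + Q = [2 3; 3 15]
S = H·P̄·Hᵀ + R = [19]
K = P̄·Hᵀ·S⁻¹ = [-6/19; -9/19]
x' − x̄ = [12/19, 18/19] = K·y
y = (KᵀK)⁻¹·Kᵀ·(x' − x̄) = [-2]
z = y + H·x̄ = [-2] + [0] = [-2]

z = [-2]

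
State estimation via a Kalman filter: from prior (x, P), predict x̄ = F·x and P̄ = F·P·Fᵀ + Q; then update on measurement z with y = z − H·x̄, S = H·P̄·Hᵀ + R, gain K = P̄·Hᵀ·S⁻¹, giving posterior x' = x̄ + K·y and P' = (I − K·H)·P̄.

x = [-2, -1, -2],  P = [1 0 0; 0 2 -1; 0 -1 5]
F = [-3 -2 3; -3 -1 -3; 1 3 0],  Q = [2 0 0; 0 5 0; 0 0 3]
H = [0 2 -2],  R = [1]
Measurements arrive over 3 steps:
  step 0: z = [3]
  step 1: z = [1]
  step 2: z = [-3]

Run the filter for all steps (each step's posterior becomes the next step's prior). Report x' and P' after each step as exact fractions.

step 0: x̄ = F·x = [2, 13, -5]
step 0: P̄ = F·P·Fᵀ + Q = [76 -35 -24; -35 55 0; -24 0 22]
step 0: y = z − H·x̄ = [-33]
step 0: S = H·P̄·Hᵀ + R = [309]
step 0: K = P̄·Hᵀ·S⁻¹ = [-22/309; 110/309; -44/309]
step 0: x' = x̄ + K·y = [448/103, 129/103, -31/103]
step 0: P' = (I − K·H)·P̄ = [23000/309 -8395/309 -8384/309; -8395/309 4895/309 4840/309; -8384/309 4840/309 4862/309]
step 1: x̄ = F·x = [-1695/103, -1380/103, 835/103]
step 1: P̄ = F·P·Fᵀ + Q = [263048/309 111997/309 12383/309; 111997/309 84956/309 -18143/309; 12383/309 -18143/309 17612/309]
step 1: y = z − H·x̄ = [4533/103]
step 1: S = H·P̄·Hᵀ + R = [555725/309]
step 1: K = P̄·Hᵀ·S⁻¹ = [199228/555725; 206198/555725; -14302/111145]
step 1: x' = x̄ + K·y = [-377217/555725, 1629078/555725, 271603/111145]
step 1: P' = (I − K·H)·P̄ = [344629624/555725 68476109/555725 13675299/111145; 68476109/555725 15192744/555725 3017929/111145; 13675299/111145 3017929/111145 605016/22229]
step 2: x̄ = F·x = [389508/111145, -4571472/555725, 4510017/555725]
step 2: P̄ = F·P·Fᵀ + Q = [108381532/22229 731495484/111145 -307469249/111145; 731495484/111145 4987938019/555725 -2105164484/555725; -307469249/111145 -2105164484/555725 893888149/555725]
step 2: y = z − H·x̄ = [16495803/555725]
step 2: S = H·P̄·Hᵀ + R = [40369176269/555725]
step 2: K = P̄·Hᵀ·S⁻¹ = [10389647330/40369176269; 14186205006/40369176269; -5998105266/40369176269]
step 2: x' = x̄ + K·y = [449873878530/40369176269, 89012162706/40369176269, 149574175011/40369176269]
step 2: P' = (I − K·H)·P̄ = [2585914973288/40369176269 467288145120/40369176269 462093321455/40369176269; 467288145120/40369176269 198905277967/40369176269 191812175464/40369176269; 462093321455/40369176269 191812175464/40369176269 194811228097/40369176269]

step 0: x' = [448/103, 129/103, -31/103], P' = [23000/309 -8395/309 -8384/309; -8395/309 4895/309 4840/309; -8384/309 4840/309 4862/309]
step 1: x' = [-377217/555725, 1629078/555725, 271603/111145], P' = [344629624/555725 68476109/555725 13675299/111145; 68476109/555725 15192744/555725 3017929/111145; 13675299/111145 3017929/111145 605016/22229]
step 2: x' = [449873878530/40369176269, 89012162706/40369176269, 149574175011/40369176269], P' = [2585914973288/40369176269 467288145120/40369176269 462093321455/40369176269; 467288145120/40369176269 198905277967/40369176269 191812175464/40369176269; 462093321455/40369176269 191812175464/40369176269 194811228097/40369176269]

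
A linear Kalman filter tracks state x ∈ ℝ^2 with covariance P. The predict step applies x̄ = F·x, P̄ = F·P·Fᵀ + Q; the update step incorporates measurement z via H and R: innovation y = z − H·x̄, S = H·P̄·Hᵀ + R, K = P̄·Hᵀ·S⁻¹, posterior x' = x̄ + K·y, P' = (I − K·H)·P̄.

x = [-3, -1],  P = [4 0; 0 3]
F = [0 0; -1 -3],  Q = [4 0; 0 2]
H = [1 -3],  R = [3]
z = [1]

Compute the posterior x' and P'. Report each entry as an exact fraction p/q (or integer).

x' = [1/4, -3/16]
P' = [75/19 99/76; 99/76 231/304]

x̄ = F·x = [0, 6]
P̄ = F·P·Fᵀ + Q = [4 0; 0 33]
y = z − H·x̄ = [19]
S = H·P̄·Hᵀ + R = [304]
K = P̄·Hᵀ·S⁻¹ = [1/76; -99/304]
x' = x̄ + K·y = [1/4, -3/16]
P' = (I − K·H)·P̄ = [75/19 99/76; 99/76 231/304]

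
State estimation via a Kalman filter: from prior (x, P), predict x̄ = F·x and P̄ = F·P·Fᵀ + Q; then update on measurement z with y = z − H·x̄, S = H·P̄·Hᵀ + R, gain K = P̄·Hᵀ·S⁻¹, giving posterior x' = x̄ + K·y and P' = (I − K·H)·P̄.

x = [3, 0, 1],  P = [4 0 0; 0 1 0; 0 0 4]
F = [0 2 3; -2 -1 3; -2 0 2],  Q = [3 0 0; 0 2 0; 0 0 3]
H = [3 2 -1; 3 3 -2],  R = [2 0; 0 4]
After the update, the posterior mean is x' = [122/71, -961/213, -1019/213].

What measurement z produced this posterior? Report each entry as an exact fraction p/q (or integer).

z = [1, 1]

x̄ = F·x = [3, -3, -4]
P̄ = F·P·Fᵀ + Q = [43 34 24; 34 55 40; 24 40 35]
S = H·P̄·Hᵀ + R = [748 801; 801 870]
K = P̄·Hᵀ·S⁻¹ = [1309/3053 -563/3053; -49/3053 2104/9159; 1356/3053 -2461/9159]
x' − x̄ = [-91/71, -322/213, -167/213] = K·y
y = (KᵀK)⁻¹·Kᵀ·(x' − x̄) = [-6, -7]
z = y + H·x̄ = [-6, -7] + [7, 8] = [1, 1]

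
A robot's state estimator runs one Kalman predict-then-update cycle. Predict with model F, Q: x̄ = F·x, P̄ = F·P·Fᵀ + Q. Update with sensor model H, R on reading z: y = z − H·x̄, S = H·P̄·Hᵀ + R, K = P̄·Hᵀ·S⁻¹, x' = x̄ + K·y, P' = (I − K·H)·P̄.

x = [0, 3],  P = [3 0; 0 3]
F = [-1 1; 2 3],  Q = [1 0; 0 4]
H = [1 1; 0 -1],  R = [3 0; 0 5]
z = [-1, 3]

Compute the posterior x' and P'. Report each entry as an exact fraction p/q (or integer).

x̄ = F·x = [3, 9]
P̄ = F·P·Fᵀ + Q = [7 3; 3 43]
y = z − H·x̄ = [-13, 12]
S = H·P̄·Hᵀ + R = [59 -46; -46 48]
K = P̄·Hᵀ·S⁻¹ = [171/358 283/716; 115/358 -421/716]
x' = x̄ + K·y = [549/358, -799/358]
P' = (I − K·H)·P̄ = [2441/716 -1415/716; -1415/716 2105/716]

x' = [549/358, -799/358]
P' = [2441/716 -1415/716; -1415/716 2105/716]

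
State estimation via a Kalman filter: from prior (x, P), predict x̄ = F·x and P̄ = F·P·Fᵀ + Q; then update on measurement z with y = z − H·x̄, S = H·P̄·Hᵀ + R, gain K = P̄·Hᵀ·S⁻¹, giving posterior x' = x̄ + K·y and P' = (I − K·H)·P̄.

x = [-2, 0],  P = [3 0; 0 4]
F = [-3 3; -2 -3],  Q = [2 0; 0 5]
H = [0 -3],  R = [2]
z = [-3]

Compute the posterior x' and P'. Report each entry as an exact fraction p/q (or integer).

x' = [3360/479, 485/479]
P' = [28219/479 -36/479; -36/479 106/479]

x̄ = F·x = [6, 4]
P̄ = F·P·Fᵀ + Q = [65 -18; -18 53]
y = z − H·x̄ = [9]
S = H·P̄·Hᵀ + R = [479]
K = P̄·Hᵀ·S⁻¹ = [54/479; -159/479]
x' = x̄ + K·y = [3360/479, 485/479]
P' = (I − K·H)·P̄ = [28219/479 -36/479; -36/479 106/479]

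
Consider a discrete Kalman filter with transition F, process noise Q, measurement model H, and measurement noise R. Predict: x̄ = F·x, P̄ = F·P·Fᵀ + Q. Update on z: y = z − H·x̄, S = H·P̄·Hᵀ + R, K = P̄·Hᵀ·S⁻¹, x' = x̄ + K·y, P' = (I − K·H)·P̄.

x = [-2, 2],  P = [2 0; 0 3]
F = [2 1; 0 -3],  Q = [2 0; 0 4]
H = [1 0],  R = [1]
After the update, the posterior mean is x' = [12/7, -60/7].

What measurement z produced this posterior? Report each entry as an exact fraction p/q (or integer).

x̄ = F·x = [-2, -6]
P̄ = F·P·Fᵀ + Q = [13 -9; -9 31]
S = H·P̄·Hᵀ + R = [14]
K = P̄·Hᵀ·S⁻¹ = [13/14; -9/14]
x' − x̄ = [26/7, -18/7] = K·y
y = (KᵀK)⁻¹·Kᵀ·(x' − x̄) = [4]
z = y + H·x̄ = [4] + [-2] = [2]

z = [2]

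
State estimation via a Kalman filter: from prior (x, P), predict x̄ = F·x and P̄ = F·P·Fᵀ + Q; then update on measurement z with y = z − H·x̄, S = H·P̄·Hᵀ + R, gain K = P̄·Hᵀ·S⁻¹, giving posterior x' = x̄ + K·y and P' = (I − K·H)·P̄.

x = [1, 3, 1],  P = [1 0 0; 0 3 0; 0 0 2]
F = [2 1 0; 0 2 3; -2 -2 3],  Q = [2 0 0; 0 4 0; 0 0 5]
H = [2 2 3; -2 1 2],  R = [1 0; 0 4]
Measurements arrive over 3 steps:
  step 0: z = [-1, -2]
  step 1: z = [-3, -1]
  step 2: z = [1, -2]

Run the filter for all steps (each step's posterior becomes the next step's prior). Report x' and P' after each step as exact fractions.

step 0: x̄ = F·x = [5, 9, -5]
step 0: P̄ = F·P·Fᵀ + Q = [9 6 -10; 6 34 6; -10 6 39]
step 0: y = z − H·x̄ = [-14, 9]
step 0: S = H·P̄·Hᵀ + R = [524 316; 316 310]
step 0: K = P̄·Hᵀ·S⁻¹ = [1264/7823 -2096/7823; 4909/15646 -1644/7823; 463/31292 5013/15646]
step 0: x' = x̄ + K·y = [2555/7823, 21248/7823, -18177/7823]
step 0: P' = (I − K·H)·P̄ = [3335/7823 -5670/7823 1978/7823; -5670/7823 81337/7823 -99253/15646; 1978/7823 -99253/15646 127217/31292]
step 1: x̄ = F·x = [26358/7823, -12035/7823, -102137/7823]
step 1: P̄ = F·P·Fᵀ + Q = [87643/7823 5965/15646 -558011/15646; 5965/15646 189441/31292 -113191/31292; -558011/15646 -113191/31292 4761853/31292]
step 1: y = z − H·x̄ = [254296/7823, 261202/7823]
step 1: S = H·P̄·Hᵀ + R = [30392905/31292 28963559/31292; 28963559/31292 29192001/31292]
step 1: K = P̄·Hᵀ·S⁻¹ = [128428990/772433261 -204721748/772433261; 57603267/772433261 -58761314/772433261; 257181831/1544866522 360965269/1544866522]
step 1: x' = x̄ + K·y = [-58156166/772433261, -1277837997/772433261, 121253300/772433261]
step 1: P' = (I − K·H)·P̄ = [307606814/772433261 -362549184/772433261 79437910/772433261; -362549184/772433261 4445834142/772433261 -2702988883/772433261; 79437910/772433261 -2702988883/772433261 3583795241/1544866522]
step 2: x̄ = F·x = [-1394150329/772433261, -2191916094/772433261, 3035748226/772433261]
step 2: P̄ = F·P·Fᵀ + Q = [5770931184/772433261 -190867641/772433261 -15579139625/772433261; -190867641/772433261 9128563201/1544866522 -1365377415/1544866522; -15579139625/772433261 -1365377415/1544866522 135170453835/1544866522]
step 2: y = z − H·x̄ = [-1162678571/772433261, -8212747538/772433261]
step 2: S = H·P̄·Hᵀ + R = [907422891077/1544866522 836634787099/1544866522; 836634787099/1544866522 847488959569/1544866522]
step 2: K = P̄·Hᵀ·S⁻¹ = [3710837354350/22355690242523 -5926132485356/22355690242523; 157791750853/2032335476593 -138597612768/2032335476593; 7359235023515/44711380485046 10213153230105/44711380485046]
step 2: x' = x̄ + K·y = [17073482805351/22355690242523, -4531009862761/2032335476593, 56054059643781/44711380485046]
step 2: P' = (I − K·H)·P̄ = [8876999922698/22355690242523 -930430426728/2032335476593 2142102298990/22355690242523; -930430426728/2032335476593 11283059122202/2032335476593 -6849155213365/2032335476593; 2142102298990/22355690242523 -6849155213365/2032335476593 100051218405205/44711380485046]

step 0: x' = [2555/7823, 21248/7823, -18177/7823], P' = [3335/7823 -5670/7823 1978/7823; -5670/7823 81337/7823 -99253/15646; 1978/7823 -99253/15646 127217/31292]
step 1: x' = [-58156166/772433261, -1277837997/772433261, 121253300/772433261], P' = [307606814/772433261 -362549184/772433261 79437910/772433261; -362549184/772433261 4445834142/772433261 -2702988883/772433261; 79437910/772433261 -2702988883/772433261 3583795241/1544866522]
step 2: x' = [17073482805351/22355690242523, -4531009862761/2032335476593, 56054059643781/44711380485046], P' = [8876999922698/22355690242523 -930430426728/2032335476593 2142102298990/22355690242523; -930430426728/2032335476593 11283059122202/2032335476593 -6849155213365/2032335476593; 2142102298990/22355690242523 -6849155213365/2032335476593 100051218405205/44711380485046]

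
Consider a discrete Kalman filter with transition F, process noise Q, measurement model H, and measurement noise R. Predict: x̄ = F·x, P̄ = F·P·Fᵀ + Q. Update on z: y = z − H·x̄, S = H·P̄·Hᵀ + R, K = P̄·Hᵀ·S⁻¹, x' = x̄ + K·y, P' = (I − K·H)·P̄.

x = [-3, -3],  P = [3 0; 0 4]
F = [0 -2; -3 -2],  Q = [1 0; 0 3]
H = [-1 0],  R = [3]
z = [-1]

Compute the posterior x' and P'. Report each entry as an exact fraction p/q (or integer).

x' = [7/4, 11]
P' = [51/20 12/5; 12/5 166/5]

x̄ = F·x = [6, 15]
P̄ = F·P·Fᵀ + Q = [17 16; 16 46]
y = z − H·x̄ = [5]
S = H·P̄·Hᵀ + R = [20]
K = P̄·Hᵀ·S⁻¹ = [-17/20; -4/5]
x' = x̄ + K·y = [7/4, 11]
P' = (I − K·H)·P̄ = [51/20 12/5; 12/5 166/5]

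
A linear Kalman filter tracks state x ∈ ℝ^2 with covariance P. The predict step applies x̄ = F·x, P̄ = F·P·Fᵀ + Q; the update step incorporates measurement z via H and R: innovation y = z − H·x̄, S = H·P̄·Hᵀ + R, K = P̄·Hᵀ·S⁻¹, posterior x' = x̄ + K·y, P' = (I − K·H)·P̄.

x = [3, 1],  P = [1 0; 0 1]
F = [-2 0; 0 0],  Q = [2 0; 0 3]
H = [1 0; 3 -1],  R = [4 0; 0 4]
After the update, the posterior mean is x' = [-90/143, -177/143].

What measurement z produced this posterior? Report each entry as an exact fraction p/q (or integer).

z = [-2, 1]

x̄ = F·x = [-6, 0]
P̄ = F·P·Fᵀ + Q = [6 0; 0 3]
S = H·P̄·Hᵀ + R = [10 18; 18 61]
K = P̄·Hᵀ·S⁻¹ = [21/143 36/143; 27/143 -15/143]
x' − x̄ = [768/143, -177/143] = K·y
y = (KᵀK)⁻¹·Kᵀ·(x' − x̄) = [4, 19]
z = y + H·x̄ = [4, 19] + [-6, -18] = [-2, 1]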